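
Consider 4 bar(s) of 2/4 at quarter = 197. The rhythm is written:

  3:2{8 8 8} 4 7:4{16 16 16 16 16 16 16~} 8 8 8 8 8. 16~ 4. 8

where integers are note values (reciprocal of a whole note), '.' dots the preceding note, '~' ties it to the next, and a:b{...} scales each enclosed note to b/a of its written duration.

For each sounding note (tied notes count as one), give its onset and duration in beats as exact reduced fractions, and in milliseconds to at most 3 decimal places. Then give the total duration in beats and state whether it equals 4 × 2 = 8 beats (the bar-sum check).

1) 0.0ms=0b +101.523ms=1/3b
2) 101.523ms=1/3b +101.523ms=1/3b
3) 203.046ms=2/3b +101.523ms=1/3b
4) 304.569ms=1b +304.569ms=1b
5) 609.137ms=2b +43.51ms=1/7b
6) 652.647ms=15/7b +43.51ms=1/7b
7) 696.157ms=16/7b +43.51ms=1/7b
8) 739.666ms=17/7b +43.51ms=1/7b
9) 783.176ms=18/7b +43.51ms=1/7b
10) 826.686ms=19/7b +43.51ms=1/7b
11) 870.196ms=20/7b +195.794ms=9/14b
12) 1065.99ms=7/2b +152.284ms=1/2b
13) 1218.274ms=4b +152.284ms=1/2b
14) 1370.558ms=9/2b +152.284ms=1/2b
15) 1522.843ms=5b +228.426ms=3/4b
16) 1751.269ms=23/4b +532.995ms=7/4b
17) 2284.264ms=15/2b +152.284ms=1/2b
Σ=8b of 8 (197bpm 2/4) — PASS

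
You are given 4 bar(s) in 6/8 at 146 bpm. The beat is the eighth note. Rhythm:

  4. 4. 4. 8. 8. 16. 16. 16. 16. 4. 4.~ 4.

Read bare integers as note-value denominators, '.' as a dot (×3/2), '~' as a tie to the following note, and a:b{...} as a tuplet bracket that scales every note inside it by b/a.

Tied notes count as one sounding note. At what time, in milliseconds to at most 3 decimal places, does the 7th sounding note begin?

1. 0.0ms @ 0 + 1232.877ms (3)
2. 1232.877ms @ 3 + 1232.877ms (3)
3. 2465.753ms @ 6 + 1232.877ms (3)
4. 3698.63ms @ 9 + 616.438ms (3/2)
5. 4315.068ms @ 21/2 + 616.438ms (3/2)
6. 4931.507ms @ 12 + 308.219ms (3/4)
7. 5239.726ms @ 51/4 + 308.219ms (3/4)
8. 5547.945ms @ 27/2 + 308.219ms (3/4)
9. 5856.164ms @ 57/4 + 308.219ms (3/4)
10. 6164.384ms @ 15 + 1232.877ms (3)
11. 7397.26ms @ 18 + 2465.753ms (6)

note 7 onset = 51/4b = 5239.726ms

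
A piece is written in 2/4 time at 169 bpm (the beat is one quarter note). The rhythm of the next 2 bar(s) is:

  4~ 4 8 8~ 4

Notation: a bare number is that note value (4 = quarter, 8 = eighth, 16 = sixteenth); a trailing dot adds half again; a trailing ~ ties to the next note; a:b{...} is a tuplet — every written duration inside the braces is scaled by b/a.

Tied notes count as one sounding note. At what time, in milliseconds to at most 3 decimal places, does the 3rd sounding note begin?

note 3 onset = 5/2b = 887.574ms

1. 0.0ms @ 0 + 710.059ms (2)
2. 710.059ms @ 2 + 177.515ms (1/2)
3. 887.574ms @ 5/2 + 532.544ms (3/2)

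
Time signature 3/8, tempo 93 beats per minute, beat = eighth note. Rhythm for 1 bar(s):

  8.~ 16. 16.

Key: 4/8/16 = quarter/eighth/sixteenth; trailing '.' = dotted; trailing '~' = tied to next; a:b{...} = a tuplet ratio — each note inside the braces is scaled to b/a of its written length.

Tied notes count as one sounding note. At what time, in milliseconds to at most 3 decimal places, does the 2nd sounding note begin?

note 2 onset = 9/4b = 1451.613ms

1. 0.0ms @ 0 + 1451.613ms (9/4)
2. 1451.613ms @ 9/4 + 483.871ms (3/4)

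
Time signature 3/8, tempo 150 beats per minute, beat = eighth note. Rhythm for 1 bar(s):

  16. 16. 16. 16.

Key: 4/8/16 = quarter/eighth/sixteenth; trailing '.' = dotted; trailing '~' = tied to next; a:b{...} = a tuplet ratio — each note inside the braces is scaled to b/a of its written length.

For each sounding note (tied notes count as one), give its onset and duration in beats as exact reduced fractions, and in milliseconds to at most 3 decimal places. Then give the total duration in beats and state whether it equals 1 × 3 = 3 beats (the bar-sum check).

1) 0.0ms=0b +300.0ms=3/4b
2) 300.0ms=3/4b +300.0ms=3/4b
3) 600.0ms=3/2b +300.0ms=3/4b
4) 900.0ms=9/4b +300.0ms=3/4b
Σ=3b of 3 (150bpm 3/8) — PASS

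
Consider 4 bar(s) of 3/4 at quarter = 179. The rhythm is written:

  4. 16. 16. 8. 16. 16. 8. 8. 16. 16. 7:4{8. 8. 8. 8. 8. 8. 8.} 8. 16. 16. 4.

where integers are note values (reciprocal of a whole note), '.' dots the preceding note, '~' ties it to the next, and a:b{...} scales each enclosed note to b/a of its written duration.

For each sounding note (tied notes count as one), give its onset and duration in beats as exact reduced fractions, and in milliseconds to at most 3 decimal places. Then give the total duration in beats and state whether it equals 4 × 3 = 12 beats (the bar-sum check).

1) 0.0ms=0b +502.793ms=3/2b
2) 502.793ms=3/2b +125.698ms=3/8b
3) 628.492ms=15/8b +125.698ms=3/8b
4) 754.19ms=9/4b +251.397ms=3/4b
5) 1005.587ms=3b +125.698ms=3/8b
6) 1131.285ms=27/8b +125.698ms=3/8b
7) 1256.983ms=15/4b +251.397ms=3/4b
8) 1508.38ms=9/2b +251.397ms=3/4b
9) 1759.777ms=21/4b +125.698ms=3/8b
10) 1885.475ms=45/8b +125.698ms=3/8b
11) 2011.173ms=6b +143.655ms=3/7b
12) 2154.828ms=45/7b +143.655ms=3/7b
13) 2298.484ms=48/7b +143.655ms=3/7b
14) 2442.139ms=51/7b +143.655ms=3/7b
15) 2585.794ms=54/7b +143.655ms=3/7b
16) 2729.449ms=57/7b +143.655ms=3/7b
17) 2873.105ms=60/7b +143.655ms=3/7b
18) 3016.76ms=9b +251.397ms=3/4b
19) 3268.156ms=39/4b +125.698ms=3/8b
20) 3393.855ms=81/8b +125.698ms=3/8b
21) 3519.553ms=21/2b +502.793ms=3/2b
Σ=12b of 12 (179bpm 3/4) — PASS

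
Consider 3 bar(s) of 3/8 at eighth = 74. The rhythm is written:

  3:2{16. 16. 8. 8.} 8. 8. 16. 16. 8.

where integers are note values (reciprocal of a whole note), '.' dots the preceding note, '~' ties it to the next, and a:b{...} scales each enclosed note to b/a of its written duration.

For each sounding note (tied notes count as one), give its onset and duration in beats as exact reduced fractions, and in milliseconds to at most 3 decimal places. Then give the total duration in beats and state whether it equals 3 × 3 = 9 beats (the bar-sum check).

1) 0.0ms=0b +405.405ms=1/2b
2) 405.405ms=1/2b +405.405ms=1/2b
3) 810.811ms=1b +810.811ms=1b
4) 1621.622ms=2b +810.811ms=1b
5) 2432.432ms=3b +1216.216ms=3/2b
6) 3648.649ms=9/2b +1216.216ms=3/2b
7) 4864.865ms=6b +608.108ms=3/4b
8) 5472.973ms=27/4b +608.108ms=3/4b
9) 6081.081ms=15/2b +1216.216ms=3/2b
Σ=9b of 9 (74bpm 3/8) — PASS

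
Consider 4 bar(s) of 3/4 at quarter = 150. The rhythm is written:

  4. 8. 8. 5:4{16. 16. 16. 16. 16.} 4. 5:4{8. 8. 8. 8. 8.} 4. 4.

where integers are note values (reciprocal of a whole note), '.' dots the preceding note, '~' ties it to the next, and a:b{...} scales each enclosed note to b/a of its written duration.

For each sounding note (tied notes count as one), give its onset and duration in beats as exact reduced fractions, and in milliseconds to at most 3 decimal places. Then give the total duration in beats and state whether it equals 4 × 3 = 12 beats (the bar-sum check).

1) 0.0ms=0b +600.0ms=3/2b
2) 600.0ms=3/2b +300.0ms=3/4b
3) 900.0ms=9/4b +300.0ms=3/4b
4) 1200.0ms=3b +120.0ms=3/10b
5) 1320.0ms=33/10b +120.0ms=3/10b
6) 1440.0ms=18/5b +120.0ms=3/10b
7) 1560.0ms=39/10b +120.0ms=3/10b
8) 1680.0ms=21/5b +120.0ms=3/10b
9) 1800.0ms=9/2b +600.0ms=3/2b
10) 2400.0ms=6b +240.0ms=3/5b
11) 2640.0ms=33/5b +240.0ms=3/5b
12) 2880.0ms=36/5b +240.0ms=3/5b
13) 3120.0ms=39/5b +240.0ms=3/5b
14) 3360.0ms=42/5b +240.0ms=3/5b
15) 3600.0ms=9b +600.0ms=3/2b
16) 4200.0ms=21/2b +600.0ms=3/2b
Σ=12b of 12 (150bpm 3/4) — PASS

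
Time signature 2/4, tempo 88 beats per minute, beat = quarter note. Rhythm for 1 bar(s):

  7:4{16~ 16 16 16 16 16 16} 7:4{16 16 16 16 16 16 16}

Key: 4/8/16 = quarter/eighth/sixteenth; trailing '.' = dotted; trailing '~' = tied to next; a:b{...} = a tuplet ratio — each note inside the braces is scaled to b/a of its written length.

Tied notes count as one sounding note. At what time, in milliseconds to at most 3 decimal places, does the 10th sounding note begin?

note 10 onset = 10/7b = 974.026ms

1. 0.0ms @ 0 + 194.805ms (2/7)
2. 194.805ms @ 2/7 + 97.403ms (1/7)
3. 292.208ms @ 3/7 + 97.403ms (1/7)
4. 389.61ms @ 4/7 + 97.403ms (1/7)
5. 487.013ms @ 5/7 + 97.403ms (1/7)
6. 584.416ms @ 6/7 + 97.403ms (1/7)
7. 681.818ms @ 1 + 97.403ms (1/7)
8. 779.221ms @ 8/7 + 97.403ms (1/7)
9. 876.623ms @ 9/7 + 97.403ms (1/7)
10. 974.026ms @ 10/7 + 97.403ms (1/7)
11. 1071.429ms @ 11/7 + 97.403ms (1/7)
12. 1168.831ms @ 12/7 + 97.403ms (1/7)
13. 1266.234ms @ 13/7 + 97.403ms (1/7)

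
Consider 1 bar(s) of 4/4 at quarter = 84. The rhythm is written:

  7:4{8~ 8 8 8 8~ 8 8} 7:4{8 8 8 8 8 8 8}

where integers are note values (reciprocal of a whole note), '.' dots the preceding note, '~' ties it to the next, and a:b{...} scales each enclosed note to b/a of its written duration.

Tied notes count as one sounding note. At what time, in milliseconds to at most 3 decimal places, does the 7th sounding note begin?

1. 0.0ms @ 0 + 408.163ms (4/7)
2. 408.163ms @ 4/7 + 204.082ms (2/7)
3. 612.245ms @ 6/7 + 204.082ms (2/7)
4. 816.327ms @ 8/7 + 408.163ms (4/7)
5. 1224.49ms @ 12/7 + 204.082ms (2/7)
6. 1428.571ms @ 2 + 204.082ms (2/7)
7. 1632.653ms @ 16/7 + 204.082ms (2/7)
8. 1836.735ms @ 18/7 + 204.082ms (2/7)
9. 2040.816ms @ 20/7 + 204.082ms (2/7)
10. 2244.898ms @ 22/7 + 204.082ms (2/7)
11. 2448.98ms @ 24/7 + 204.082ms (2/7)
12. 2653.061ms @ 26/7 + 204.082ms (2/7)

note 7 onset = 16/7b = 1632.653ms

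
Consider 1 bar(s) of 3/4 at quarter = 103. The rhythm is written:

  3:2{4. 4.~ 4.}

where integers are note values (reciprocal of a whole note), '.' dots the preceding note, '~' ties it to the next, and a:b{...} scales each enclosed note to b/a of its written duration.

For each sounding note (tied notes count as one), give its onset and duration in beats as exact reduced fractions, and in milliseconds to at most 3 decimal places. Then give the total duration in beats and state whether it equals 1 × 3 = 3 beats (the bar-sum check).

1) 0.0ms=0b +582.524ms=1b
2) 582.524ms=1b +1165.049ms=2b
Σ=3b of 3 (103bpm 3/4) — PASS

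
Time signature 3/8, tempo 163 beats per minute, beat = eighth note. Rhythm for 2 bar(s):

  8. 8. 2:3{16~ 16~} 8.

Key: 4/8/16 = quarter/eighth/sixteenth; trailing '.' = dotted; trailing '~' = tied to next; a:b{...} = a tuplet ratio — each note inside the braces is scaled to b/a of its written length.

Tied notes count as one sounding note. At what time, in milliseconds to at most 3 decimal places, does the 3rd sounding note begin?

note 3 onset = 3b = 1104.294ms

1. 0.0ms @ 0 + 552.147ms (3/2)
2. 552.147ms @ 3/2 + 552.147ms (3/2)
3. 1104.294ms @ 3 + 1104.294ms (3)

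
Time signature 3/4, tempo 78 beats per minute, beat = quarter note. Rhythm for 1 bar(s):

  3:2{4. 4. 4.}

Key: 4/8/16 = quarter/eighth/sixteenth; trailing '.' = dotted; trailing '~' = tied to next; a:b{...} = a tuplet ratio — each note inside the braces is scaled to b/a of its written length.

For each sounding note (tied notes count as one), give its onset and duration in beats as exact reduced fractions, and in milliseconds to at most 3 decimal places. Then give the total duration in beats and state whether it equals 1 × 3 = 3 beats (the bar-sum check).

1) 0.0ms=0b +769.231ms=1b
2) 769.231ms=1b +769.231ms=1b
3) 1538.462ms=2b +769.231ms=1b
Σ=3b of 3 (78bpm 3/4) — PASS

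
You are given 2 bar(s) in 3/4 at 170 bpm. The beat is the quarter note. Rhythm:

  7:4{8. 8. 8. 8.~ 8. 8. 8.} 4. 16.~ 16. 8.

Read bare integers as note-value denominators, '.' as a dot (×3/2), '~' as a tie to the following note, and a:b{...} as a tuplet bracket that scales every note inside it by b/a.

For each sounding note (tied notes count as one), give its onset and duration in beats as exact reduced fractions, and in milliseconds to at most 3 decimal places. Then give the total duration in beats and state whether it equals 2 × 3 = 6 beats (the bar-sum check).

1) 0.0ms=0b +151.261ms=3/7b
2) 151.261ms=3/7b +151.261ms=3/7b
3) 302.521ms=6/7b +151.261ms=3/7b
4) 453.782ms=9/7b +302.521ms=6/7b
5) 756.303ms=15/7b +151.261ms=3/7b
6) 907.563ms=18/7b +151.261ms=3/7b
7) 1058.824ms=3b +529.412ms=3/2b
8) 1588.235ms=9/2b +264.706ms=3/4b
9) 1852.941ms=21/4b +264.706ms=3/4b
Σ=6b of 6 (170bpm 3/4) — PASS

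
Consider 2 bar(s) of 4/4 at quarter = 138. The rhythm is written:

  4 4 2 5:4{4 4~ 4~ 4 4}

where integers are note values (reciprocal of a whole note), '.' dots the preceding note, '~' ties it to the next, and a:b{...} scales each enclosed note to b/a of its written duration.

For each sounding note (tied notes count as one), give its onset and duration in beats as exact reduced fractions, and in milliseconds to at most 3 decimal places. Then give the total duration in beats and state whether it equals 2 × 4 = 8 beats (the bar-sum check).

1) 0.0ms=0b +434.783ms=1b
2) 434.783ms=1b +434.783ms=1b
3) 869.565ms=2b +869.565ms=2b
4) 1739.13ms=4b +347.826ms=4/5b
5) 2086.957ms=24/5b +1043.478ms=12/5b
6) 3130.435ms=36/5b +347.826ms=4/5b
Σ=8b of 8 (138bpm 4/4) — PASS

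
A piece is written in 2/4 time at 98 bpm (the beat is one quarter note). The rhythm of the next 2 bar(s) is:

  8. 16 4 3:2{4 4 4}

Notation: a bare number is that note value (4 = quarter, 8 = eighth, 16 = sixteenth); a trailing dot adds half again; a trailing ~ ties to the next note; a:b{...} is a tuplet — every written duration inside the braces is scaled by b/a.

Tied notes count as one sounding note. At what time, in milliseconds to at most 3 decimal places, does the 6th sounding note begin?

note 6 onset = 10/3b = 2040.816ms

1. 0.0ms @ 0 + 459.184ms (3/4)
2. 459.184ms @ 3/4 + 153.061ms (1/4)
3. 612.245ms @ 1 + 612.245ms (1)
4. 1224.49ms @ 2 + 408.163ms (2/3)
5. 1632.653ms @ 8/3 + 408.163ms (2/3)
6. 2040.816ms @ 10/3 + 408.163ms (2/3)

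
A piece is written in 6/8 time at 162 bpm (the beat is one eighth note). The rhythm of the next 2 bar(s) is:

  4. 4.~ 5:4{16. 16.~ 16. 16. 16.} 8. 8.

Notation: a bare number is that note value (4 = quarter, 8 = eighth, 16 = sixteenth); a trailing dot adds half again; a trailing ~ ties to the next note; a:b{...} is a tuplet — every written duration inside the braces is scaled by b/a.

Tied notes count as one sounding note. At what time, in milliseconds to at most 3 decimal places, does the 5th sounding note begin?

note 5 onset = 42/5b = 3111.111ms

1. 0.0ms @ 0 + 1111.111ms (3)
2. 1111.111ms @ 3 + 1333.333ms (18/5)
3. 2444.444ms @ 33/5 + 444.444ms (6/5)
4. 2888.889ms @ 39/5 + 222.222ms (3/5)
5. 3111.111ms @ 42/5 + 222.222ms (3/5)
6. 3333.333ms @ 9 + 555.556ms (3/2)
7. 3888.889ms @ 21/2 + 555.556ms (3/2)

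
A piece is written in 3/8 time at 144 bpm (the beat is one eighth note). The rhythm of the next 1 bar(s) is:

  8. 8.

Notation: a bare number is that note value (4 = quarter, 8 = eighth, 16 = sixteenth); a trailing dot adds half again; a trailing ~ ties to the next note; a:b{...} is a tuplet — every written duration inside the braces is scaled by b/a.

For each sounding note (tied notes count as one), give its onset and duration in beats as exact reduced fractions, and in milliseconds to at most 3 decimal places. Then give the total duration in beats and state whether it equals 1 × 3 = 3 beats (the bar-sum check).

1) 0.0ms=0b +625.0ms=3/2b
2) 625.0ms=3/2b +625.0ms=3/2b
Σ=3b of 3 (144bpm 3/8) — PASS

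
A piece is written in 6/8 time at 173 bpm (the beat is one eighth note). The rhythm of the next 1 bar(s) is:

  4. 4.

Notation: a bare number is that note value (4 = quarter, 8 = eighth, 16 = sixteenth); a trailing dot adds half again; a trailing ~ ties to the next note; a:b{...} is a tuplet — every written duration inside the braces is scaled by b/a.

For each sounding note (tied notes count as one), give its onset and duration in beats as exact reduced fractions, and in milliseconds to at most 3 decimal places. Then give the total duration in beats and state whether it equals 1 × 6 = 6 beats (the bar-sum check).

1) 0.0ms=0b +1040.462ms=3b
2) 1040.462ms=3b +1040.462ms=3b
Σ=6b of 6 (173bpm 6/8) — PASS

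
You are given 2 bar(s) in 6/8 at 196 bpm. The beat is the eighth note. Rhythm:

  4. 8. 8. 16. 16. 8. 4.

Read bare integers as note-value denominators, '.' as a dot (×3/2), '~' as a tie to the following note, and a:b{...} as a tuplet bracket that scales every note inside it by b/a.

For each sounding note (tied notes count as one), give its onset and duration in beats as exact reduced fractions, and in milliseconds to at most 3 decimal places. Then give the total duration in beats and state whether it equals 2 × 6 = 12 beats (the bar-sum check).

1) 0.0ms=0b +918.367ms=3b
2) 918.367ms=3b +459.184ms=3/2b
3) 1377.551ms=9/2b +459.184ms=3/2b
4) 1836.735ms=6b +229.592ms=3/4b
5) 2066.327ms=27/4b +229.592ms=3/4b
6) 2295.918ms=15/2b +459.184ms=3/2b
7) 2755.102ms=9b +918.367ms=3b
Σ=12b of 12 (196bpm 6/8) — PASS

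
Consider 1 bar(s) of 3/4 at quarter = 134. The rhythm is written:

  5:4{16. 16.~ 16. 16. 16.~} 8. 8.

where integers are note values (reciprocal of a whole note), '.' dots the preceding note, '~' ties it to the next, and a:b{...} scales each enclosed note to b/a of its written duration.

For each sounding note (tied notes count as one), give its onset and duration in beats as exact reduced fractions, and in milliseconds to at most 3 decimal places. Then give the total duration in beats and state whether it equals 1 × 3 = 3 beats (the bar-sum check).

1) 0.0ms=0b +134.328ms=3/10b
2) 134.328ms=3/10b +268.657ms=3/5b
3) 402.985ms=9/10b +134.328ms=3/10b
4) 537.313ms=6/5b +470.149ms=21/20b
5) 1007.463ms=9/4b +335.821ms=3/4b
Σ=3b of 3 (134bpm 3/4) — PASS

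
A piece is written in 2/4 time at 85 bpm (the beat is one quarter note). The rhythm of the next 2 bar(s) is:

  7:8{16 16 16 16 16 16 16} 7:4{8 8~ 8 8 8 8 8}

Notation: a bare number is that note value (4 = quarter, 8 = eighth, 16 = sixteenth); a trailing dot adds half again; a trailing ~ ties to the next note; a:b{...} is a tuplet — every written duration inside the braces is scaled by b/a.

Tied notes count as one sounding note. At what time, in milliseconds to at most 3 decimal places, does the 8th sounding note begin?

note 8 onset = 2b = 1411.765ms

1. 0.0ms @ 0 + 201.681ms (2/7)
2. 201.681ms @ 2/7 + 201.681ms (2/7)
3. 403.361ms @ 4/7 + 201.681ms (2/7)
4. 605.042ms @ 6/7 + 201.681ms (2/7)
5. 806.723ms @ 8/7 + 201.681ms (2/7)
6. 1008.403ms @ 10/7 + 201.681ms (2/7)
7. 1210.084ms @ 12/7 + 201.681ms (2/7)
8. 1411.765ms @ 2 + 201.681ms (2/7)
9. 1613.445ms @ 16/7 + 403.361ms (4/7)
10. 2016.807ms @ 20/7 + 201.681ms (2/7)
11. 2218.487ms @ 22/7 + 201.681ms (2/7)
12. 2420.168ms @ 24/7 + 201.681ms (2/7)
13. 2621.849ms @ 26/7 + 201.681ms (2/7)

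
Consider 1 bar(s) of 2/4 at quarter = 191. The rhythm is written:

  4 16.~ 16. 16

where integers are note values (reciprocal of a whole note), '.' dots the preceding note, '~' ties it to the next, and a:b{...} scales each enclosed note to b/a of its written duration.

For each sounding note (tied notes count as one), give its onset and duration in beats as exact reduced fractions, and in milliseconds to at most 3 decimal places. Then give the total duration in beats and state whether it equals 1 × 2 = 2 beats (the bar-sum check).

1) 0.0ms=0b +314.136ms=1b
2) 314.136ms=1b +235.602ms=3/4b
3) 549.738ms=7/4b +78.534ms=1/4b
Σ=2b of 2 (191bpm 2/4) — PASS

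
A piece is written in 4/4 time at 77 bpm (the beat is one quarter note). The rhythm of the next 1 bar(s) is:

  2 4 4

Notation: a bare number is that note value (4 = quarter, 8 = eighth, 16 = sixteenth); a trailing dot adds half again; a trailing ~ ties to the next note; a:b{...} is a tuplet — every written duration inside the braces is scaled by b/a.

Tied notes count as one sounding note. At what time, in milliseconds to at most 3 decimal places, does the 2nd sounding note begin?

note 2 onset = 2b = 1558.442ms

1. 0.0ms @ 0 + 1558.442ms (2)
2. 1558.442ms @ 2 + 779.221ms (1)
3. 2337.662ms @ 3 + 779.221ms (1)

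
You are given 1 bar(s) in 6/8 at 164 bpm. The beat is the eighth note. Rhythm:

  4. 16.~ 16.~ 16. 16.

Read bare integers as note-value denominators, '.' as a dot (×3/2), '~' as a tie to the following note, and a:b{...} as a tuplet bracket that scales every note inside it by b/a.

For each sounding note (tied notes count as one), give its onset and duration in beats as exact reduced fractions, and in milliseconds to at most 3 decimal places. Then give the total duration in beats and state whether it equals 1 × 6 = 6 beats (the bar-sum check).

1) 0.0ms=0b +1097.561ms=3b
2) 1097.561ms=3b +823.171ms=9/4b
3) 1920.732ms=21/4b +274.39ms=3/4b
Σ=6b of 6 (164bpm 6/8) — PASS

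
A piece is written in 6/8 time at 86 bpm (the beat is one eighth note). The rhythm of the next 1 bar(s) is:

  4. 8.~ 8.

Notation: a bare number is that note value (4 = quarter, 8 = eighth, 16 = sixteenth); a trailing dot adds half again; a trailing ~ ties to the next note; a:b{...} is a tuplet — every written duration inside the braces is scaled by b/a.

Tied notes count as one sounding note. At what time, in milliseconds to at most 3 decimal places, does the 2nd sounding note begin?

1. 0.0ms @ 0 + 2093.023ms (3)
2. 2093.023ms @ 3 + 2093.023ms (3)

note 2 onset = 3b = 2093.023ms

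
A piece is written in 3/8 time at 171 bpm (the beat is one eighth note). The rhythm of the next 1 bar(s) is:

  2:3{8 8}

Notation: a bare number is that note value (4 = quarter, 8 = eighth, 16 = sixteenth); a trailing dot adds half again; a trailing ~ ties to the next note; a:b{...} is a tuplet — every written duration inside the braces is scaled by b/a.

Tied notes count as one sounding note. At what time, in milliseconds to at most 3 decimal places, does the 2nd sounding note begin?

1. 0.0ms @ 0 + 526.316ms (3/2)
2. 526.316ms @ 3/2 + 526.316ms (3/2)

note 2 onset = 3/2b = 526.316ms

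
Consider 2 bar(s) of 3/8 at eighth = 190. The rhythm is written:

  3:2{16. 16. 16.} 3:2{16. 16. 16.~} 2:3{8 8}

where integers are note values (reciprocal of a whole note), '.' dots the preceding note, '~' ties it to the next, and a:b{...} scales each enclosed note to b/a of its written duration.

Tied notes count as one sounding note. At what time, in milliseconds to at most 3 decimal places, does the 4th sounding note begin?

1. 0.0ms @ 0 + 157.895ms (1/2)
2. 157.895ms @ 1/2 + 157.895ms (1/2)
3. 315.789ms @ 1 + 157.895ms (1/2)
4. 473.684ms @ 3/2 + 157.895ms (1/2)
5. 631.579ms @ 2 + 157.895ms (1/2)
6. 789.474ms @ 5/2 + 631.579ms (2)
7. 1421.053ms @ 9/2 + 473.684ms (3/2)

note 4 onset = 3/2b = 473.684ms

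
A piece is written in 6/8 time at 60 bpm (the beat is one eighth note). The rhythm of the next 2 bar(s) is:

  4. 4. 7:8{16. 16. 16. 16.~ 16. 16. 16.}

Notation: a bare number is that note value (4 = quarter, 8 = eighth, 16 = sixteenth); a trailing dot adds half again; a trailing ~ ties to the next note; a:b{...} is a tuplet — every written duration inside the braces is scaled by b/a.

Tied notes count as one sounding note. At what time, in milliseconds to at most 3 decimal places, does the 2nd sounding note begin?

1. 0.0ms @ 0 + 3000.0ms (3)
2. 3000.0ms @ 3 + 3000.0ms (3)
3. 6000.0ms @ 6 + 857.143ms (6/7)
4. 6857.143ms @ 48/7 + 857.143ms (6/7)
5. 7714.286ms @ 54/7 + 857.143ms (6/7)
6. 8571.429ms @ 60/7 + 1714.286ms (12/7)
7. 10285.714ms @ 72/7 + 857.143ms (6/7)
8. 11142.857ms @ 78/7 + 857.143ms (6/7)

note 2 onset = 3b = 3000.0ms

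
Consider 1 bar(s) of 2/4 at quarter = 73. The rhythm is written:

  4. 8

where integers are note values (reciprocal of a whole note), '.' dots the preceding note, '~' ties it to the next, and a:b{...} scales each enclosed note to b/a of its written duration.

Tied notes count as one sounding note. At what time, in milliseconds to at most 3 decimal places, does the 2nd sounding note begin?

note 2 onset = 3/2b = 1232.877ms

1. 0.0ms @ 0 + 1232.877ms (3/2)
2. 1232.877ms @ 3/2 + 410.959ms (1/2)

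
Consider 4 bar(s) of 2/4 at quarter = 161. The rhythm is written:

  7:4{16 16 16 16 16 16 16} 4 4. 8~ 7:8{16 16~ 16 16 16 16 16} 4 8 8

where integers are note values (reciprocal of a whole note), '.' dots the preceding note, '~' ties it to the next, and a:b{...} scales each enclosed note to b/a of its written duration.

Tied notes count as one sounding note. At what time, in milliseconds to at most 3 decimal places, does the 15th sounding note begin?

1. 0.0ms @ 0 + 53.239ms (1/7)
2. 53.239ms @ 1/7 + 53.239ms (1/7)
3. 106.477ms @ 2/7 + 53.239ms (1/7)
4. 159.716ms @ 3/7 + 53.239ms (1/7)
5. 212.955ms @ 4/7 + 53.239ms (1/7)
6. 266.193ms @ 5/7 + 53.239ms (1/7)
7. 319.432ms @ 6/7 + 53.239ms (1/7)
8. 372.671ms @ 1 + 372.671ms (1)
9. 745.342ms @ 2 + 559.006ms (3/2)
10. 1304.348ms @ 7/2 + 292.813ms (11/14)
11. 1597.161ms @ 30/7 + 212.955ms (4/7)
12. 1810.115ms @ 34/7 + 106.477ms (2/7)
13. 1916.593ms @ 36/7 + 106.477ms (2/7)
14. 2023.07ms @ 38/7 + 106.477ms (2/7)
15. 2129.547ms @ 40/7 + 106.477ms (2/7)
16. 2236.025ms @ 6 + 372.671ms (1)
17. 2608.696ms @ 7 + 186.335ms (1/2)
18. 2795.031ms @ 15/2 + 186.335ms (1/2)

note 15 onset = 40/7b = 2129.547ms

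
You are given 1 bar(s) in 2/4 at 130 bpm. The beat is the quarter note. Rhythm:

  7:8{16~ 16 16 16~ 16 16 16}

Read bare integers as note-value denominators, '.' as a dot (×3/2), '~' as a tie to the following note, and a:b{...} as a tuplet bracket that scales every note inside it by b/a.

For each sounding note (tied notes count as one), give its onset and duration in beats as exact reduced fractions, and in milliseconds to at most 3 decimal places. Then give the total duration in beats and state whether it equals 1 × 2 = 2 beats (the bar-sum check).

1) 0.0ms=0b +263.736ms=4/7b
2) 263.736ms=4/7b +131.868ms=2/7b
3) 395.604ms=6/7b +263.736ms=4/7b
4) 659.341ms=10/7b +131.868ms=2/7b
5) 791.209ms=12/7b +131.868ms=2/7b
Σ=2b of 2 (130bpm 2/4) — PASS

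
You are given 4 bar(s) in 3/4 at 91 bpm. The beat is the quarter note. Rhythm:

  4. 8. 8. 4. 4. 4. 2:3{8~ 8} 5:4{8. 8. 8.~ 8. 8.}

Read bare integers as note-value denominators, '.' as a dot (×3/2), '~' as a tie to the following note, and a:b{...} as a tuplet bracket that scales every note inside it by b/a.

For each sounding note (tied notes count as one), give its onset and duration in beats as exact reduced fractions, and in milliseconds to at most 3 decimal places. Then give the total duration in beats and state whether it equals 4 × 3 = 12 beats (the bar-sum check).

1) 0.0ms=0b +989.011ms=3/2b
2) 989.011ms=3/2b +494.505ms=3/4b
3) 1483.516ms=9/4b +494.505ms=3/4b
4) 1978.022ms=3b +989.011ms=3/2b
5) 2967.033ms=9/2b +989.011ms=3/2b
6) 3956.044ms=6b +989.011ms=3/2b
7) 4945.055ms=15/2b +989.011ms=3/2b
8) 5934.066ms=9b +395.604ms=3/5b
9) 6329.67ms=48/5b +395.604ms=3/5b
10) 6725.275ms=51/5b +791.209ms=6/5b
11) 7516.484ms=57/5b +395.604ms=3/5b
Σ=12b of 12 (91bpm 3/4) — PASS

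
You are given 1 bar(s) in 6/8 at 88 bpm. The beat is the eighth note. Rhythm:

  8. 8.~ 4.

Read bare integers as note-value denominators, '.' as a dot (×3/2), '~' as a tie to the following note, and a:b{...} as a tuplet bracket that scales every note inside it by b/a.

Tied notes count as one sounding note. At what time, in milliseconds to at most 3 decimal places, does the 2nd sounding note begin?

note 2 onset = 3/2b = 1022.727ms

1. 0.0ms @ 0 + 1022.727ms (3/2)
2. 1022.727ms @ 3/2 + 3068.182ms (9/2)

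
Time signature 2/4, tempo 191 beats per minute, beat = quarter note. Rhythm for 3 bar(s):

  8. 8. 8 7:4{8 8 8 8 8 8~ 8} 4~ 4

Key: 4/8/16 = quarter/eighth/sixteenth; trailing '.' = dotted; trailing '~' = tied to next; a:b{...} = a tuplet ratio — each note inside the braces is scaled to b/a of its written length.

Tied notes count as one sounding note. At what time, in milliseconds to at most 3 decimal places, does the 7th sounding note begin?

note 7 onset = 20/7b = 897.532ms

1. 0.0ms @ 0 + 235.602ms (3/4)
2. 235.602ms @ 3/4 + 235.602ms (3/4)
3. 471.204ms @ 3/2 + 157.068ms (1/2)
4. 628.272ms @ 2 + 89.753ms (2/7)
5. 718.025ms @ 16/7 + 89.753ms (2/7)
6. 807.779ms @ 18/7 + 89.753ms (2/7)
7. 897.532ms @ 20/7 + 89.753ms (2/7)
8. 987.285ms @ 22/7 + 89.753ms (2/7)
9. 1077.038ms @ 24/7 + 179.506ms (4/7)
10. 1256.545ms @ 4 + 628.272ms (2)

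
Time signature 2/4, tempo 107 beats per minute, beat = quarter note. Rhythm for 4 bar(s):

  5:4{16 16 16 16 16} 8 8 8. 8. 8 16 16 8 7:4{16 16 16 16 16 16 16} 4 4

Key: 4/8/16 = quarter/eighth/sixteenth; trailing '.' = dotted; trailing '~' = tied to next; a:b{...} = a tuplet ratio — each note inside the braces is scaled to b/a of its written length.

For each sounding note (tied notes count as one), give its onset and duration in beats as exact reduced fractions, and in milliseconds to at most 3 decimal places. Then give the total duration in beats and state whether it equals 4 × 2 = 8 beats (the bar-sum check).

1) 0.0ms=0b +112.15ms=1/5b
2) 112.15ms=1/5b +112.15ms=1/5b
3) 224.299ms=2/5b +112.15ms=1/5b
4) 336.449ms=3/5b +112.15ms=1/5b
5) 448.598ms=4/5b +112.15ms=1/5b
6) 560.748ms=1b +280.374ms=1/2b
7) 841.121ms=3/2b +280.374ms=1/2b
8) 1121.495ms=2b +420.561ms=3/4b
9) 1542.056ms=11/4b +420.561ms=3/4b
10) 1962.617ms=7/2b +280.374ms=1/2b
11) 2242.991ms=4b +140.187ms=1/4b
12) 2383.178ms=17/4b +140.187ms=1/4b
13) 2523.364ms=9/2b +280.374ms=1/2b
14) 2803.738ms=5b +80.107ms=1/7b
15) 2883.845ms=36/7b +80.107ms=1/7b
16) 2963.952ms=37/7b +80.107ms=1/7b
17) 3044.059ms=38/7b +80.107ms=1/7b
18) 3124.166ms=39/7b +80.107ms=1/7b
19) 3204.272ms=40/7b +80.107ms=1/7b
20) 3284.379ms=41/7b +80.107ms=1/7b
21) 3364.486ms=6b +560.748ms=1b
22) 3925.234ms=7b +560.748ms=1b
Σ=8b of 8 (107bpm 2/4) — PASS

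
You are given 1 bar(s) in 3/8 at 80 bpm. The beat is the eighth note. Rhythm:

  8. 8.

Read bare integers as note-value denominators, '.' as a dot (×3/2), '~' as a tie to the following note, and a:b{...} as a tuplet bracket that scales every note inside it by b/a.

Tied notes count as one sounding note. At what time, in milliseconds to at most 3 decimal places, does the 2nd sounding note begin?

1. 0.0ms @ 0 + 1125.0ms (3/2)
2. 1125.0ms @ 3/2 + 1125.0ms (3/2)

note 2 onset = 3/2b = 1125.0ms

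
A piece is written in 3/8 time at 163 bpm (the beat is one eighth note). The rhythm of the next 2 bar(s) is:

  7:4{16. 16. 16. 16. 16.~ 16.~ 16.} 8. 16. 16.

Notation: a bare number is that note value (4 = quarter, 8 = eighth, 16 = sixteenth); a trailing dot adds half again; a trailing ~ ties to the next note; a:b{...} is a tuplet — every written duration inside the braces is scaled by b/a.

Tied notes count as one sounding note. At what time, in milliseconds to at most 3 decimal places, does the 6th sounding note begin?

note 6 onset = 3b = 1104.294ms

1. 0.0ms @ 0 + 157.756ms (3/7)
2. 157.756ms @ 3/7 + 157.756ms (3/7)
3. 315.513ms @ 6/7 + 157.756ms (3/7)
4. 473.269ms @ 9/7 + 157.756ms (3/7)
5. 631.025ms @ 12/7 + 473.269ms (9/7)
6. 1104.294ms @ 3 + 552.147ms (3/2)
7. 1656.442ms @ 9/2 + 276.074ms (3/4)
8. 1932.515ms @ 21/4 + 276.074ms (3/4)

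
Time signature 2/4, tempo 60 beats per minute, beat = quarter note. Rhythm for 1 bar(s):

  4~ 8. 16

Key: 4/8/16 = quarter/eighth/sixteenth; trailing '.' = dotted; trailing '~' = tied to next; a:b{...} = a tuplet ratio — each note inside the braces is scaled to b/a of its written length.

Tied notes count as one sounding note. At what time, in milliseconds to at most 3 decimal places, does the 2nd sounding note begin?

1. 0.0ms @ 0 + 1750.0ms (7/4)
2. 1750.0ms @ 7/4 + 250.0ms (1/4)

note 2 onset = 7/4b = 1750.0ms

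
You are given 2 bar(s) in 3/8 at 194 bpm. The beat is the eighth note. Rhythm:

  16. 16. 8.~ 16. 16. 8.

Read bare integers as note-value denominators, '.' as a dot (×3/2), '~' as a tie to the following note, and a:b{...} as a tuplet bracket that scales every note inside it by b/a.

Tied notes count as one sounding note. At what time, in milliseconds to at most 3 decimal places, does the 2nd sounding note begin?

1. 0.0ms @ 0 + 231.959ms (3/4)
2. 231.959ms @ 3/4 + 231.959ms (3/4)
3. 463.918ms @ 3/2 + 695.876ms (9/4)
4. 1159.794ms @ 15/4 + 231.959ms (3/4)
5. 1391.753ms @ 9/2 + 463.918ms (3/2)

note 2 onset = 3/4b = 231.959ms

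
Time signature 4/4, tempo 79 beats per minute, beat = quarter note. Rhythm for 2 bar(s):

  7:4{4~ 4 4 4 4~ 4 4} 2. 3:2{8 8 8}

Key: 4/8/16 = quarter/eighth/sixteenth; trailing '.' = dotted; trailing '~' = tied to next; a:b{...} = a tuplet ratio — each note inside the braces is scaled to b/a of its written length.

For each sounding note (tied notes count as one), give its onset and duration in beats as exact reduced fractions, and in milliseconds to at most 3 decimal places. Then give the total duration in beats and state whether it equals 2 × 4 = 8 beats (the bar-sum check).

1) 0.0ms=0b +867.993ms=8/7b
2) 867.993ms=8/7b +433.996ms=4/7b
3) 1301.989ms=12/7b +433.996ms=4/7b
4) 1735.986ms=16/7b +867.993ms=8/7b
5) 2603.978ms=24/7b +433.996ms=4/7b
6) 3037.975ms=4b +2278.481ms=3b
7) 5316.456ms=7b +253.165ms=1/3b
8) 5569.62ms=22/3b +253.165ms=1/3b
9) 5822.785ms=23/3b +253.165ms=1/3b
Σ=8b of 8 (79bpm 4/4) — PASS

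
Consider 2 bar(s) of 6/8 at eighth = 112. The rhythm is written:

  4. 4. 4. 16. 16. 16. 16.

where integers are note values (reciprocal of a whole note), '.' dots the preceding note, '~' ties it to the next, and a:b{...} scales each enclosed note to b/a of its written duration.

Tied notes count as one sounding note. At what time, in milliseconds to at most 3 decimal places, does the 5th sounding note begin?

1. 0.0ms @ 0 + 1607.143ms (3)
2. 1607.143ms @ 3 + 1607.143ms (3)
3. 3214.286ms @ 6 + 1607.143ms (3)
4. 4821.429ms @ 9 + 401.786ms (3/4)
5. 5223.214ms @ 39/4 + 401.786ms (3/4)
6. 5625.0ms @ 21/2 + 401.786ms (3/4)
7. 6026.786ms @ 45/4 + 401.786ms (3/4)

note 5 onset = 39/4b = 5223.214ms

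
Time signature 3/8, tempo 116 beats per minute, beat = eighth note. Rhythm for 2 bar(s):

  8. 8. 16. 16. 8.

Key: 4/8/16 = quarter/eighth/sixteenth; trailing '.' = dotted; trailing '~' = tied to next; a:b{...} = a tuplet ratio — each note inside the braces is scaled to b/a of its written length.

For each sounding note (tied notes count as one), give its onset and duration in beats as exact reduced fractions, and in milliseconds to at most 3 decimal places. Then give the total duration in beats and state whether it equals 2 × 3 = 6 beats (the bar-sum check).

1) 0.0ms=0b +775.862ms=3/2b
2) 775.862ms=3/2b +775.862ms=3/2b
3) 1551.724ms=3b +387.931ms=3/4b
4) 1939.655ms=15/4b +387.931ms=3/4b
5) 2327.586ms=9/2b +775.862ms=3/2b
Σ=6b of 6 (116bpm 3/8) — PASS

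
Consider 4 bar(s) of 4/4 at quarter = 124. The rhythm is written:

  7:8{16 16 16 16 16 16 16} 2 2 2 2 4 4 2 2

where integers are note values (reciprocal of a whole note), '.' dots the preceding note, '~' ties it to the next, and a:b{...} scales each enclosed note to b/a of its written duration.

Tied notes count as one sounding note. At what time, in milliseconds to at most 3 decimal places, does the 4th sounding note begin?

1. 0.0ms @ 0 + 138.249ms (2/7)
2. 138.249ms @ 2/7 + 138.249ms (2/7)
3. 276.498ms @ 4/7 + 138.249ms (2/7)
4. 414.747ms @ 6/7 + 138.249ms (2/7)
5. 552.995ms @ 8/7 + 138.249ms (2/7)
6. 691.244ms @ 10/7 + 138.249ms (2/7)
7. 829.493ms @ 12/7 + 138.249ms (2/7)
8. 967.742ms @ 2 + 967.742ms (2)
9. 1935.484ms @ 4 + 967.742ms (2)
10. 2903.226ms @ 6 + 967.742ms (2)
11. 3870.968ms @ 8 + 967.742ms (2)
12. 4838.71ms @ 10 + 483.871ms (1)
13. 5322.581ms @ 11 + 483.871ms (1)
14. 5806.452ms @ 12 + 967.742ms (2)
15. 6774.194ms @ 14 + 967.742ms (2)

note 4 onset = 6/7b = 414.747ms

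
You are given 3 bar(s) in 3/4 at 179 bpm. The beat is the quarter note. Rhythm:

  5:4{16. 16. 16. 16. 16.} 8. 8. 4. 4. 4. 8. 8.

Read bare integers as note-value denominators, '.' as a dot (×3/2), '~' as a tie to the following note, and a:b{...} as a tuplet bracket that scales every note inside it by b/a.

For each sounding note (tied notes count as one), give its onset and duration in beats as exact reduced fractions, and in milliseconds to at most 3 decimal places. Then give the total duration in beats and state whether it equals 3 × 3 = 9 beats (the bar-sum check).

1) 0.0ms=0b +100.559ms=3/10b
2) 100.559ms=3/10b +100.559ms=3/10b
3) 201.117ms=3/5b +100.559ms=3/10b
4) 301.676ms=9/10b +100.559ms=3/10b
5) 402.235ms=6/5b +100.559ms=3/10b
6) 502.793ms=3/2b +251.397ms=3/4b
7) 754.19ms=9/4b +251.397ms=3/4b
8) 1005.587ms=3b +502.793ms=3/2b
9) 1508.38ms=9/2b +502.793ms=3/2b
10) 2011.173ms=6b +502.793ms=3/2b
11) 2513.966ms=15/2b +251.397ms=3/4b
12) 2765.363ms=33/4b +251.397ms=3/4b
Σ=9b of 9 (179bpm 3/4) — PASS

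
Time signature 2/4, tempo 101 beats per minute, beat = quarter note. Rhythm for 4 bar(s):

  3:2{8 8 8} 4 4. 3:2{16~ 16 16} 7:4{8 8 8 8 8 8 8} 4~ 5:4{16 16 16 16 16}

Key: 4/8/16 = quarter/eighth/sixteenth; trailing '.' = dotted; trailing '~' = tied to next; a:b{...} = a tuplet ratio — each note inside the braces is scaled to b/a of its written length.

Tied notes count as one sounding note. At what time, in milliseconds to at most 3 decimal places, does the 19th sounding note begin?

note 19 onset = 39/5b = 4633.663ms

1. 0.0ms @ 0 + 198.02ms (1/3)
2. 198.02ms @ 1/3 + 198.02ms (1/3)
3. 396.04ms @ 2/3 + 198.02ms (1/3)
4. 594.059ms @ 1 + 594.059ms (1)
5. 1188.119ms @ 2 + 891.089ms (3/2)
6. 2079.208ms @ 7/2 + 198.02ms (1/3)
7. 2277.228ms @ 23/6 + 99.01ms (1/6)
8. 2376.238ms @ 4 + 169.731ms (2/7)
9. 2545.969ms @ 30/7 + 169.731ms (2/7)
10. 2715.7ms @ 32/7 + 169.731ms (2/7)
11. 2885.431ms @ 34/7 + 169.731ms (2/7)
12. 3055.163ms @ 36/7 + 169.731ms (2/7)
13. 3224.894ms @ 38/7 + 169.731ms (2/7)
14. 3394.625ms @ 40/7 + 169.731ms (2/7)
15. 3564.356ms @ 6 + 712.871ms (6/5)
16. 4277.228ms @ 36/5 + 118.812ms (1/5)
17. 4396.04ms @ 37/5 + 118.812ms (1/5)
18. 4514.851ms @ 38/5 + 118.812ms (1/5)
19. 4633.663ms @ 39/5 + 118.812ms (1/5)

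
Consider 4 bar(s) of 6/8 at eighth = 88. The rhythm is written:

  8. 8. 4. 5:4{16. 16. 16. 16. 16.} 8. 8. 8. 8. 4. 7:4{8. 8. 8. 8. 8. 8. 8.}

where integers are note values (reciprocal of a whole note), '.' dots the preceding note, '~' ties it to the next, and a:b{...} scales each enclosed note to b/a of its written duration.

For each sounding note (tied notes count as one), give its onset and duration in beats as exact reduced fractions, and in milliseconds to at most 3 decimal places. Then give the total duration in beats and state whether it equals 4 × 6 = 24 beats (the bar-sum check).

1) 0.0ms=0b +1022.727ms=3/2b
2) 1022.727ms=3/2b +1022.727ms=3/2b
3) 2045.455ms=3b +2045.455ms=3b
4) 4090.909ms=6b +409.091ms=3/5b
5) 4500.0ms=33/5b +409.091ms=3/5b
6) 4909.091ms=36/5b +409.091ms=3/5b
7) 5318.182ms=39/5b +409.091ms=3/5b
8) 5727.273ms=42/5b +409.091ms=3/5b
9) 6136.364ms=9b +1022.727ms=3/2b
10) 7159.091ms=21/2b +1022.727ms=3/2b
11) 8181.818ms=12b +1022.727ms=3/2b
12) 9204.545ms=27/2b +1022.727ms=3/2b
13) 10227.273ms=15b +2045.455ms=3b
14) 12272.727ms=18b +584.416ms=6/7b
15) 12857.143ms=132/7b +584.416ms=6/7b
16) 13441.558ms=138/7b +584.416ms=6/7b
17) 14025.974ms=144/7b +584.416ms=6/7b
18) 14610.39ms=150/7b +584.416ms=6/7b
19) 15194.805ms=156/7b +584.416ms=6/7b
20) 15779.221ms=162/7b +584.416ms=6/7b
Σ=24b of 24 (88bpm 6/8) — PASS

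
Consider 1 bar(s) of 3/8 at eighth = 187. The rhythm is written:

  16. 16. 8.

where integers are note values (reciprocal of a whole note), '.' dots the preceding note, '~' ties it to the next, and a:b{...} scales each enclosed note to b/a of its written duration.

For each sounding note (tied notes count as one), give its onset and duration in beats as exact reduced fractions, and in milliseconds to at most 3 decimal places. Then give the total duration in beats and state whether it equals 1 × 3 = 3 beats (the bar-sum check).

1) 0.0ms=0b +240.642ms=3/4b
2) 240.642ms=3/4b +240.642ms=3/4b
3) 481.283ms=3/2b +481.283ms=3/2b
Σ=3b of 3 (187bpm 3/8) — PASS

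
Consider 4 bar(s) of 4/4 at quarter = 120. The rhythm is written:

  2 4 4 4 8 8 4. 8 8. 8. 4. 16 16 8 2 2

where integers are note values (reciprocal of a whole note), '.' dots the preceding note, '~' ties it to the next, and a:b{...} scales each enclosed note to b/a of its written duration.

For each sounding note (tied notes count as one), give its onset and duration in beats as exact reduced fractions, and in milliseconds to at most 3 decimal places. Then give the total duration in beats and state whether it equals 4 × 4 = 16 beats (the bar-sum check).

1) 0.0ms=0b +1000.0ms=2b
2) 1000.0ms=2b +500.0ms=1b
3) 1500.0ms=3b +500.0ms=1b
4) 2000.0ms=4b +500.0ms=1b
5) 2500.0ms=5b +250.0ms=1/2b
6) 2750.0ms=11/2b +250.0ms=1/2b
7) 3000.0ms=6b +750.0ms=3/2b
8) 3750.0ms=15/2b +250.0ms=1/2b
9) 4000.0ms=8b +375.0ms=3/4b
10) 4375.0ms=35/4b +375.0ms=3/4b
11) 4750.0ms=19/2b +750.0ms=3/2b
12) 5500.0ms=11b +125.0ms=1/4b
13) 5625.0ms=45/4b +125.0ms=1/4b
14) 5750.0ms=23/2b +250.0ms=1/2b
15) 6000.0ms=12b +1000.0ms=2b
16) 7000.0ms=14b +1000.0ms=2b
Σ=16b of 16 (120bpm 4/4) — PASS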